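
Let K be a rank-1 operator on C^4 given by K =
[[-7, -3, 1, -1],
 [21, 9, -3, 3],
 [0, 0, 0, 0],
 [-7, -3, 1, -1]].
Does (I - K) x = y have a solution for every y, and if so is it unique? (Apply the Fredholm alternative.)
(I - K) is singular (det(I - K) = 0, i.e. 1 ∈ sigma(K)). (I - K) x = y is solvable iff y ⊥ ker((I - K)^*) = span{(-7, -3, 1, -1)}, i.e. iff -7y_1 - 3y_2 + y_3 - y_4 = 0. When solvable, the solutions are x = y + c·(1, -3, 0, 1), c arbitrary (ker(I - K) = span{(1, -3, 0, 1)}, dimension 1).

K has rank 1, so it is an outer product K = u v^T: every row of K is a multiple of one row vector. Reading off the entries, u = (1, -3, 0, 1) and v = (-7, -3, 1, -1) (row i of K equals u_i·v^T). A rank-one matrix u v^T satisfies K u = u (v·u) and kills the (3)-dimensional subspace v^⊥, so its characteristic polynomial is lambda^3 (lambda - v·u) with v·u = tr K = 1. Hence the eigenvalues of I - K are 1 (multiplicity 3) and 1 - (1) = 0, so det(I - K) = 0. (Direct check: I - K =
[[8, 3, -1, 1],
 [-21, -8, 3, -3],
 [0, 0, 1, 0],
 [7, 3, -1, 2]]
has determinant 0.) So 1 is an eigenvalue of K and (I - K) is not invertible. The finite-dimensional Fredholm alternative says: either (I - K) is invertible, or ker(I - K) ≠ {0} and then range(I - K) = ker((I - K)^*)^⊥, with dim ker(I - K) = dim ker((I - K)^*). We are in the second case, so we need both kernels. Kernel of I - K: (I - K) u = u - u (v·u) = u - u = 0, so ker(I - K) = span{u} = span{(1, -3, 0, 1)} (it is exactly 1-dimensional because rank(I - K) = 3). Kernel of the adjoint: K is real, so (I - K)^* = I - K^T = I - v u^T, and (I - v u^T) v = v - v (u·v) = 0; hence ker((I - K)^*) = span{v} = span{(-7, -3, 1, -1)}. Therefore (I - K) x = y is solvable iff <y, v> = 0, i.e. iff -7y_1 - 3y_2 + y_3 - y_4 = 0. When this holds, K y = u (v·y) = 0, so (I - K) y = y and x = y is a particular solution; the full solution set is the line x = y + c·u = y + c·(1, -3, 0, 1), c ∈ C.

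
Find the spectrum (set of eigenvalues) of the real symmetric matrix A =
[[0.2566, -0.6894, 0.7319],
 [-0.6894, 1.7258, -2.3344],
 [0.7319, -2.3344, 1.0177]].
sigma(A) ≈ {-1, 0, 4}

A is real symmetric, so its spectrum consists of real eigenvalues. Expanding the characteristic polynomial of the displayed matrix gives
  det(λ I - A) = p(λ) = λ^3 + (-3)λ^2 + (-4)λ + (0).
Solving p(λ) = 0 yields eigenvalues ≈ -1, 0, 4. (A is shown rounded to 4 decimals, so these recover the underlying integer eigenvalues to within that precision.)
Verification: the trace of A = 3 equals the sum of eigenvalues 3, and det(A) ≈ -0.0001 matches the eigenvalue product 0.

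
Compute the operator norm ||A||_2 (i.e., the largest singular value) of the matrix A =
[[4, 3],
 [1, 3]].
||A||_2 = sqrt((35 + sqrt(901))/2) ≈ 5.7016 (= sqrt(largest eigenvalue of A^T A))

||A||_2 = sigma_max(A) = sqrt(lambda_max(A^T A)). Form the symmetric matrix M = A^T A =
[[17, 15],
 [15, 18]].
Its characteristic polynomial (trace, determinant of M give the coefficients) is
  p(λ) = det(λ I - M) = λ^2 - 35λ + 81.
For λ^2 - 35λ + 81 the discriminant is 901. It is nonnegative but not a perfect square, so the roots are real and irrational: λ = (35 ± sqrt(901))/2 ≈ 32.5083, 2.4917.
So the eigenvalues of A^T A are ≈ 2.4917, 32.5083 (all ≥ 0, as they must be for A^T A). The largest is λ_max = (35 + sqrt(901))/2 ≈ 32.5083, hence ||A||_2 = sqrt(λ_max) = sqrt((35 + sqrt(901))/2) ≈ 5.7016.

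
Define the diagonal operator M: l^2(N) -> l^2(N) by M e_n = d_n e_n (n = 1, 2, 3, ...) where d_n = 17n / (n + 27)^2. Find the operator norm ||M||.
||M|| = 17/108 (attained at n = 27)

For M diagonal, ||M|| = sup_n |d_n|. Treat f(x) = 17x / (x + 27)^2 for real x > 0. By the quotient rule, f'(x) = 17(27 - x)/(x + 27)^3, which is positive for x < 27 and negative for x > 27. So f has a unique maximum at x = 27, and since 27 is a positive integer, the supremum over n ≥ 1 is attained at n = 27: d_27 = 17·27/(27 + 27)^2 = 17·27/2916 = 17/108. Hence ||M|| = 17/108.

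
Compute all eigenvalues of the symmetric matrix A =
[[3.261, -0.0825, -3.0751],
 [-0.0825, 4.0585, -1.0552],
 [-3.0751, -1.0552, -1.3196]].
sigma(A) ≈ {-3, 4, 5}

A is real symmetric, so its spectrum consists of real eigenvalues. Expanding the characteristic polynomial of the displayed matrix gives
  det(λ I - A) = p(λ) = λ^3 + (-6)λ^2 + (-7)λ + (60).
Solving p(λ) = 0 yields eigenvalues ≈ -3, 4, 5. (A is shown rounded to 4 decimals, so these recover the underlying integer eigenvalues to within that precision.)
Verification: the trace of A = 6 equals the sum of eigenvalues 6, and det(A) ≈ -60.0001 matches the eigenvalue product -60.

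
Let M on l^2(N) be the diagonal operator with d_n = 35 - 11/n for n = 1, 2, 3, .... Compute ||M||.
||M|| = 35

For a diagonal operator on l^2 with entries d_n, ||M|| = sup_n |d_n|. Here d_1 = 24, d_2 = 59/2, ..., and d_n = 35 - 11/n increases monotonically toward 35. All terms lie in [24, 35), so |d_n| = d_n and the supremum is the limit 35, which is not attained by any individual d_n. Hence ||M|| = 35.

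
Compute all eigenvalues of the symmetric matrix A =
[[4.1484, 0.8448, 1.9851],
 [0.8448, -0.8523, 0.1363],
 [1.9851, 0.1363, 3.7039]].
sigma(A) ≈ {-1, 2, 6}

A is real symmetric, so its spectrum consists of real eigenvalues. Expanding the characteristic polynomial of the displayed matrix gives
  det(λ I - A) = p(λ) = λ^3 + (-7)λ^2 + (4)λ + (12).
Solving p(λ) = 0 yields eigenvalues ≈ -1, 2, 6. (A is shown rounded to 4 decimals, so these recover the underlying integer eigenvalues to within that precision.)
Verification: the trace of A = 7 equals the sum of eigenvalues 7, and det(A) ≈ -12.0006 matches the eigenvalue product -12.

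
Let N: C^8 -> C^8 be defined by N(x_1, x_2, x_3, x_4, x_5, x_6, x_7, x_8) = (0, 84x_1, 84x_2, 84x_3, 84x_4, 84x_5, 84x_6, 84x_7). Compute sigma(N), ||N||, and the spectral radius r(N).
sigma(N) = {0}; ||N|| = 84; r(N) = 0. (N is nilpotent with N^8 = 0.)

On C^8, N is a strictly lower-triangular matrix with 84 on the subdiagonal and zeros elsewhere, so its characteristic polynomial is lambda^8 and every eigenvalue is 0: sigma(N) = {0}. For the operator norm, N e_i = 84e_{i+1} for i = 1, ..., 7 and N e_8 = 0, so the singular values of N are 84 (with multiplicity 7) and 0; hence ||N|| = 84. The spectral radius r(N) = max|lambda| = 0. Note ||N|| > r(N) — characteristic of non-normal nilpotent operators. Indeed N^8 = 0.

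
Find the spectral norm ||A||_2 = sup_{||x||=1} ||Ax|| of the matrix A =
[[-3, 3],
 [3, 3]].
||A||_2 = sqrt(18) ≈ 4.2426 (= sqrt(largest eigenvalue of A^T A))

||A||_2 = sigma_max(A) = sqrt(lambda_max(A^T A)). Form the symmetric matrix M = A^T A =
[[18, 0],
 [0, 18]].
Its characteristic polynomial (trace, determinant of M give the coefficients) is
  p(λ) = det(λ I - M) = λ^2 - 36λ + 324.
For λ^2 - 36λ + 324 the discriminant is 0. It is a perfect square (0^2), so the roots are rational: λ = (36 ± 0)/2 = 18, 18.
So the eigenvalues of A^T A are ≈ 18, 18 (all ≥ 0, as they must be for A^T A). The largest is λ_max = 18, hence ||A||_2 = sqrt(λ_max) = sqrt(18) ≈ 4.2426.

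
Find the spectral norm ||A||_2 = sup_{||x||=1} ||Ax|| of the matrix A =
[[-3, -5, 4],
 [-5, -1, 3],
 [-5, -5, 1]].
||A||_2 ≈ 10.9318 (= sqrt(largest eigenvalue of A^T A))

||A||_2 = sigma_max(A) = sqrt(lambda_max(A^T A)). Form the symmetric matrix M = A^T A =
[[59, 45, -32],
 [45, 51, -28],
 [-32, -28, 26]].
Its characteristic polynomial (trace, sum of principal 2x2 minors, determinant of M give the coefficients) is
  p(λ) = det(λ I - M) = λ^3 - 136λ^2 + 2036λ - 7744.
No integer candidate from the rational root theorem (±divisors of 7744) is a root, so the roots are irrational. The cubic discriminant is Δ = 1971248896 > 0, so there are three distinct real roots. p(6) = -208 and p(7) = 187 have opposite signs, so a root lies in (6, 7); Newton's method refines it to λ ≈ 6.4535. p(10) = 16 and p(11) = -473 have opposite signs, so a root lies in (10, 11); Newton's method refines it to λ ≈ 10.0412. p(119) = -6197 and p(120) = 6176 have opposite signs, so a root lies in (119, 120); Newton's method refines it to λ ≈ 119.5053. Check (Vieta): the three roots sum to 136, matching tr M = 136.
So the eigenvalues of A^T A are ≈ 6.4535, 10.0412, 119.5053 (all ≥ 0, as they must be for A^T A). The largest is λ_max ≈ 119.5053, hence ||A||_2 = sqrt(λ_max) ≈ 10.9318.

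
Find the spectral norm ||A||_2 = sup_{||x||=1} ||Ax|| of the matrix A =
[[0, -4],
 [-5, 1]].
||A||_2 = sqrt((42 + sqrt(164))/2) ≈ 5.2348 (= sqrt(largest eigenvalue of A^T A))

||A||_2 = sigma_max(A) = sqrt(lambda_max(A^T A)). Form the symmetric matrix M = A^T A =
[[25, -5],
 [-5, 17]].
Its characteristic polynomial (trace, determinant of M give the coefficients) is
  p(λ) = det(λ I - M) = λ^2 - 42λ + 400.
For λ^2 - 42λ + 400 the discriminant is 164. It is nonnegative but not a perfect square, so the roots are real and irrational: λ = (42 ± sqrt(164))/2 ≈ 27.4031, 14.5969.
So the eigenvalues of A^T A are ≈ 14.5969, 27.4031 (all ≥ 0, as they must be for A^T A). The largest is λ_max = (42 + sqrt(164))/2 ≈ 27.4031, hence ||A||_2 = sqrt(λ_max) = sqrt((42 + sqrt(164))/2) ≈ 5.2348.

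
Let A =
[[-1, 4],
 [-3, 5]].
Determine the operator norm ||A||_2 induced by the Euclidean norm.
||A||_2 = sqrt((51 + sqrt(2405))/2) ≈ 7.0725 (= sqrt(largest eigenvalue of A^T A))

||A||_2 = sigma_max(A) = sqrt(lambda_max(A^T A)). Form the symmetric matrix M = A^T A =
[[10, -19],
 [-19, 41]].
Its characteristic polynomial (trace, determinant of M give the coefficients) is
  p(λ) = det(λ I - M) = λ^2 - 51λ + 49.
For λ^2 - 51λ + 49 the discriminant is 2405. It is nonnegative but not a perfect square, so the roots are real and irrational: λ = (51 ± sqrt(2405))/2 ≈ 50.0204, 0.9796.
So the eigenvalues of A^T A are ≈ 0.9796, 50.0204 (all ≥ 0, as they must be for A^T A). The largest is λ_max = (51 + sqrt(2405))/2 ≈ 50.0204, hence ||A||_2 = sqrt(λ_max) = sqrt((51 + sqrt(2405))/2) ≈ 7.0725.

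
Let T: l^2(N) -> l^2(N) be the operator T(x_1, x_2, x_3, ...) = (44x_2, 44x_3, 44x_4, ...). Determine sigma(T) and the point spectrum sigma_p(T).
sigma(T) = closed disk {z in C : |z| ≤ 44}; sigma_p(T) = open disk {z in C : |z| < 44}

Note T = 44·V where V is the unit left shift (V x)_k = x_{k+1}; so sigma(T) = 44·sigma(V) and ||T|| = 44||V||. ||T x||^2 = 1936sum_{k≥2} |x_k|^2 ≤ 1936||x||^2, with equality on {x : x_1 = 0}, so ||T|| = 44. For any lambda with |lambda| < 44, set r = lambda/44 (|r| < 1); the vector x = (1, r, r^2, ...) is in l^2 and satisfies T x = 44(r, r^2, ...) = lambda x, so lambda is an eigenvalue. On the boundary |lambda| = 44 the geometric series diverges, so no l^2 eigenvector exists, but these lambda lie in the approximate point spectrum. Hence sigma(T) is the closed disk of radius 44 and sigma_p(T) is the open disk.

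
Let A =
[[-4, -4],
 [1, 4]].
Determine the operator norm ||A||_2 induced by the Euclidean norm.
||A||_2 = sqrt((49 + sqrt(1825))/2) ≈ 6.772 (= sqrt(largest eigenvalue of A^T A))

||A||_2 = sigma_max(A) = sqrt(lambda_max(A^T A)). Form the symmetric matrix M = A^T A =
[[17, 20],
 [20, 32]].
Its characteristic polynomial (trace, determinant of M give the coefficients) is
  p(λ) = det(λ I - M) = λ^2 - 49λ + 144.
For λ^2 - 49λ + 144 the discriminant is 1825. It is nonnegative but not a perfect square, so the roots are real and irrational: λ = (49 ± sqrt(1825))/2 ≈ 45.86, 3.14.
So the eigenvalues of A^T A are ≈ 3.14, 45.86 (all ≥ 0, as they must be for A^T A). The largest is λ_max = (49 + sqrt(1825))/2 ≈ 45.86, hence ||A||_2 = sqrt(λ_max) = sqrt((49 + sqrt(1825))/2) ≈ 6.772.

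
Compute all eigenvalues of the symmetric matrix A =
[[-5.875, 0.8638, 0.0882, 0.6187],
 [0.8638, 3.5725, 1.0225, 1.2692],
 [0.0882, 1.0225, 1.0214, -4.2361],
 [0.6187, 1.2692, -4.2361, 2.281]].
sigma(A) ≈ {-6, -3, 4, 6}

A is real symmetric, so its spectrum consists of real eigenvalues. Expanding the characteristic polynomial of the displayed matrix gives
  det(λ I - A) = p(λ) = λ^4 + (-1)λ^3 + (-48)λ^2 + (35.9961)λ + (432).
Solving p(λ) = 0 yields eigenvalues ≈ -6, -3, 4, 6. (A is shown rounded to 4 decimals, so these recover the underlying integer eigenvalues to within that precision.)
Verification: the trace of A = 1 equals the sum of eigenvalues 1, and det(A) ≈ 432.0008 matches the eigenvalue product 432.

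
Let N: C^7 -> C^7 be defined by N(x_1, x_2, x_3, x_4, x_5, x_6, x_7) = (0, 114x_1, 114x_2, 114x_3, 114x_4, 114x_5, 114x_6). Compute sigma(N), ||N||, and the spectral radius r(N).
sigma(N) = {0}; ||N|| = 114; r(N) = 0. (N is nilpotent with N^7 = 0.)

On C^7, N is a strictly lower-triangular matrix with 114 on the subdiagonal and zeros elsewhere, so its characteristic polynomial is lambda^7 and every eigenvalue is 0: sigma(N) = {0}. For the operator norm, N e_i = 114e_{i+1} for i = 1, ..., 6 and N e_7 = 0, so the singular values of N are 114 (with multiplicity 6) and 0; hence ||N|| = 114. The spectral radius r(N) = max|lambda| = 0. Note ||N|| > r(N) — characteristic of non-normal nilpotent operators. Indeed N^7 = 0.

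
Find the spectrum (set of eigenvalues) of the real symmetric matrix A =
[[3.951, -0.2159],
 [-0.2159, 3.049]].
sigma(A) ≈ {3, 4}

A is real symmetric, so its spectrum consists of real eigenvalues. Expanding the characteristic polynomial of the displayed matrix gives
  det(λ I - A) = p(λ) = λ^2 + (-7)λ + (12).
Solving p(λ) = 0 yields eigenvalues ≈ 3, 4. (A is shown rounded to 4 decimals, so these recover the underlying integer eigenvalues to within that precision.)
Verification: the trace of A = 7 equals the sum of eigenvalues 7, and det(A) ≈ 12.0000 matches the eigenvalue product 12.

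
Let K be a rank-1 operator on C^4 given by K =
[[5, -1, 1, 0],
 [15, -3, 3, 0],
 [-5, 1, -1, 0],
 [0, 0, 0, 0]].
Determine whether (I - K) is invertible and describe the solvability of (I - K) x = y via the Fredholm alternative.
(I - K) is singular (det(I - K) = 0, i.e. 1 ∈ sigma(K)). (I - K) x = y is solvable iff y ⊥ ker((I - K)^*) = span{(5, -1, 1, 0)}, i.e. iff 5y_1 - y_2 + y_3 = 0. When solvable, the solutions are x = y + c·(1, 3, -1, 0), c arbitrary (ker(I - K) = span{(1, 3, -1, 0)}, dimension 1).

K has rank 1, so it is an outer product K = u v^T: every row of K is a multiple of one row vector. Reading off the entries, u = (1, 3, -1, 0) and v = (5, -1, 1, 0) (row i of K equals u_i·v^T). A rank-one matrix u v^T satisfies K u = u (v·u) and kills the (3)-dimensional subspace v^⊥, so its characteristic polynomial is lambda^3 (lambda - v·u) with v·u = tr K = 1. Hence the eigenvalues of I - K are 1 (multiplicity 3) and 1 - (1) = 0, so det(I - K) = 0. (Direct check: I - K =
[[-4, 1, -1, 0],
 [-15, 4, -3, 0],
 [5, -1, 2, 0],
 [0, 0, 0, 1]]
has determinant 0.) So 1 is an eigenvalue of K and (I - K) is not invertible. The finite-dimensional Fredholm alternative says: either (I - K) is invertible, or ker(I - K) ≠ {0} and then range(I - K) = ker((I - K)^*)^⊥, with dim ker(I - K) = dim ker((I - K)^*). We are in the second case, so we need both kernels. Kernel of I - K: (I - K) u = u - u (v·u) = u - u = 0, so ker(I - K) = span{u} = span{(1, 3, -1, 0)} (it is exactly 1-dimensional because rank(I - K) = 3). Kernel of the adjoint: K is real, so (I - K)^* = I - K^T = I - v u^T, and (I - v u^T) v = v - v (u·v) = 0; hence ker((I - K)^*) = span{v} = span{(5, -1, 1, 0)}. Therefore (I - K) x = y is solvable iff <y, v> = 0, i.e. iff 5y_1 - y_2 + y_3 = 0. When this holds, K y = u (v·y) = 0, so (I - K) y = y and x = y is a particular solution; the full solution set is the line x = y + c·u = y + c·(1, 3, -1, 0), c ∈ C.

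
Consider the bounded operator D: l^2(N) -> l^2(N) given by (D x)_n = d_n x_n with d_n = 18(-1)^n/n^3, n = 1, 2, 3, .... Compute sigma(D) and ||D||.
sigma(D) = {18(-1)^n/n^3 : n ≥ 1} ∪ {0}; ||D|| = 18

A bounded diagonal operator on l^2 with diagonal entries d_n has spectrum equal to the closure of {d_n : n ≥ 1}: every d_n is an eigenvalue (with eigenvector e_n), so {d_n} ⊂ sigma(D); the spectrum is closed, so its closure is too; and for lambda not in the closure, (D - lambda I) has bounded inverse (the diagonal entries 1/(d_n - lambda) are bounded). For our sequence d_n = 18(-1)^n/n^3, n = 1, 2, 3, ...:
  - {d_n} = {18(-1)^n/n^3 : n ≥ 1}; the only limit point is 0
  - closure = {18(-1)^n/n^3 : n ≥ 1} ∪ {0}
For the norm: a diagonal operator has ||D|| = sup_n |d_n|. Here |d_n| = 18/n^3 is decreasing, so sup_n |d_n| = |d_1| = 18. So ||D|| = 18.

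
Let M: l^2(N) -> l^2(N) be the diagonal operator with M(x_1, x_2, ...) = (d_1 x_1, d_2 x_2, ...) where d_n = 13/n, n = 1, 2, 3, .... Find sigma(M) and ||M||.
sigma(M) = {13/n : n ≥ 1} ∪ {0}; ||M|| = 13

A bounded diagonal operator on l^2 with diagonal entries d_n has spectrum equal to the closure of {d_n : n ≥ 1}: every d_n is an eigenvalue (with eigenvector e_n), so {d_n} ⊂ sigma(M); the spectrum is closed, so its closure is too; and for lambda not in the closure, (M - lambda I) has bounded inverse (the diagonal entries 1/(d_n - lambda) are bounded). For our sequence d_n = 13/n, n = 1, 2, 3, ...:
  - {d_n} = {13/n : n ≥ 1}; the only limit point is 0
  - closure = {13/n : n ≥ 1} ∪ {0}
For the norm: a diagonal operator has ||M|| = sup_n |d_n|. Here d_n = 13/n is positive and decreasing, so sup_n |d_n| = d_1 = 13. So ||M|| = 13.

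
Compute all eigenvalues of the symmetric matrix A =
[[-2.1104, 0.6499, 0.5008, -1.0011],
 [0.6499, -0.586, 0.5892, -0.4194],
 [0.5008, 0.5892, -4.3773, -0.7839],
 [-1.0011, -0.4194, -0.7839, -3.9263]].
sigma(A) ≈ {-5, -4, -2, 0}

A is real symmetric, so its spectrum consists of real eigenvalues. Expanding the characteristic polynomial of the displayed matrix gives
  det(λ I - A) = p(λ) = λ^4 + (11)λ^3 + (38)λ^2 + (40.0014)λ + (0.0021).
Solving p(λ) = 0 yields eigenvalues ≈ -5, -4, -2, 0. (A is shown rounded to 4 decimals, so these recover the underlying integer eigenvalues to within that precision.)
Verification: the trace of A = -11 equals the sum of eigenvalues -11, and det(A) ≈ 0.0021 matches the eigenvalue product 0.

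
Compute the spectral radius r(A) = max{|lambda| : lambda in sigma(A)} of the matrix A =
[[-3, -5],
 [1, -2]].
r(A) = sqrt(11) ≈ 3.3166

The eigenvalues of A are the roots of its characteristic polynomial. With M = A (coefficients from the trace and determinant):
  p(λ) = det(λ I - M) = λ^2 + 5λ + 11.
For λ^2 + 5λ + 11 the discriminant is -19. It is negative, so the roots are the complex-conjugate pair λ = -5/2 ± (sqrt(19)/2) i ≈ -2.5 ± 2.1794i. For a conjugate pair the product of the roots equals the constant term, so |λ|^2 = 11 and |λ| = sqrt(11) ≈ 3.3166.
Thus the eigenvalues (to 4 decimals) are -2.5 ± 2.1794i (modulus 3.3166). The spectral radius is the largest modulus: r(A) = sqrt(11) ≈ 3.3166. (Cross-check: r(A) ≤ ||A||_2 ≈ 5.9667; equality holds whenever A is normal, though it can also hold for some non-normal A.)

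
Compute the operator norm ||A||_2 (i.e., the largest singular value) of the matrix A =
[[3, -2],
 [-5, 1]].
||A||_2 = sqrt((39 + sqrt(1325))/2) ≈ 6.1401 (= sqrt(largest eigenvalue of A^T A))

||A||_2 = sigma_max(A) = sqrt(lambda_max(A^T A)). Form the symmetric matrix M = A^T A =
[[34, -11],
 [-11, 5]].
Its characteristic polynomial (trace, determinant of M give the coefficients) is
  p(λ) = det(λ I - M) = λ^2 - 39λ + 49.
For λ^2 - 39λ + 49 the discriminant is 1325. It is nonnegative but not a perfect square, so the roots are real and irrational: λ = (39 ± sqrt(1325))/2 ≈ 37.7003, 1.2997.
So the eigenvalues of A^T A are ≈ 1.2997, 37.7003 (all ≥ 0, as they must be for A^T A). The largest is λ_max = (39 + sqrt(1325))/2 ≈ 37.7003, hence ||A||_2 = sqrt(λ_max) = sqrt((39 + sqrt(1325))/2) ≈ 6.1401.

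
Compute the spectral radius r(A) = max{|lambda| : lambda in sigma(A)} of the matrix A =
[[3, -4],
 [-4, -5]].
r(A) = (2 + sqrt(128))/2 ≈ 6.6569

The eigenvalues of A are the roots of its characteristic polynomial. With M = A (coefficients from the trace and determinant):
  p(λ) = det(λ I - M) = λ^2 + 2λ - 31.
For λ^2 + 2λ - 31 the discriminant is 128. It is nonnegative but not a perfect square, so the roots are real and irrational: λ = (-2 ± sqrt(128))/2 ≈ 4.6569, -6.6569.
Thus the eigenvalues (to 4 decimals) are 4.6569 (modulus 4.6569); -6.6569 (modulus 6.6569). The spectral radius is the largest modulus: r(A) = (2 + sqrt(128))/2 ≈ 6.6569. (Cross-check: r(A) ≤ ||A||_2 ≈ 6.6569; equality holds whenever A is normal, though it can also hold for some non-normal A.)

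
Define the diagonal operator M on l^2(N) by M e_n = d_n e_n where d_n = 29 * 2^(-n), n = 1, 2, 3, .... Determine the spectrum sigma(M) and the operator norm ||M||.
sigma(M) = {29 * 2^(-n) : n ≥ 1} ∪ {0}; ||M|| = 29/2

A bounded diagonal operator on l^2 with diagonal entries d_n has spectrum equal to the closure of {d_n : n ≥ 1}: every d_n is an eigenvalue (with eigenvector e_n), so {d_n} ⊂ sigma(M); the spectrum is closed, so its closure is too; and for lambda not in the closure, (M - lambda I) has bounded inverse (the diagonal entries 1/(d_n - lambda) are bounded). For our sequence d_n = 29 * 2^(-n), n = 1, 2, 3, ...:
  - {d_n} = {29 * 2^(-n) : n ≥ 1}; the only limit point is 0
  - closure = {29 * 2^(-n) : n ≥ 1} ∪ {0}
For the norm: a diagonal operator has ||M|| = sup_n |d_n|. Here d_n = 29 * 2^(-n) is positive and decreasing, so sup_n |d_n| = d_1 = 29/2. So ||M|| = 29/2.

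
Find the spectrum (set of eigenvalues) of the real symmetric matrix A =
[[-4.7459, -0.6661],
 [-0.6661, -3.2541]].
sigma(A) ≈ {-5, -3}

A is real symmetric, so its spectrum consists of real eigenvalues. Expanding the characteristic polynomial of the displayed matrix gives
  det(λ I - A) = p(λ) = λ^2 + (8)λ + (15).
Solving p(λ) = 0 yields eigenvalues ≈ -5, -3. (A is shown rounded to 4 decimals, so these recover the underlying integer eigenvalues to within that precision.)
Verification: the trace of A = -8 equals the sum of eigenvalues -8, and det(A) ≈ 14.9999 matches the eigenvalue product 15.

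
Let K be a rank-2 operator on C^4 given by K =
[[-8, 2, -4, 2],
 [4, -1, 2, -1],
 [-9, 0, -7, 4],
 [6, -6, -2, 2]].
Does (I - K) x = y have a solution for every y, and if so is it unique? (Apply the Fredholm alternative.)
(I - K) is singular (det(I - K) = 0, i.e. 1 ∈ sigma(K)). (I - K) x = y is solvable iff y ⊥ ker((I - K)^*) = span{(12, -21, -14, 11)}, i.e. iff 12y_1 - 21y_2 - 14y_3 + 11y_4 = 0. When solvable, x is determined up to adding multiples of (0, 0, 1, 2) (ker(I - K) = span{(0, 0, 1, 2)}, dimension 1).

K has rank 2 and factors as K = U V^T = u1 v1^T + u2 v2^T with u1 = (-2, 1, -2, 2), v1 = (3, -3, -1, 1), u2 = (-2, 1, -3, 0), v2 = (1, 2, 3, -2) (multiplying out reproduces the displayed K). The nonzero eigenvalues of U V^T coincide with those of the 2 x 2 matrix G = V^T U = [[v1·u1, v1·u2], [v2·u1, v2·u2]] = [[-5, -6], [-10, -9]], and by the Sylvester determinant identity det(I_4 - U V^T) = det(I_2 - V^T U) = det([[6, 6], [10, 10]]) = (6)(10) - (6)(10) = 0. (Direct check: I - K =
[[9, -2, 4, -2],
 [-4, 2, -2, 1],
 [9, 0, 8, -4],
 [-6, 6, 2, -1]]
has determinant 0.) So 1 is an eigenvalue of K and (I - K) is not invertible. The finite-dimensional Fredholm alternative says: either (I - K) is invertible, or ker(I - K) ≠ {0} and then range(I - K) = ker((I - K)^*)^⊥, with dim ker(I - K) = dim ker((I - K)^*). We are in the second case, so we compute both kernels via the 2 x 2 reduction. If (I - U V^T) x = 0 then x = U (V^T x) lies in the column space of U; writing x = U b gives U (I_2 - G) b = 0, and since u1, u2 are independent, (I_2 - G) b = 0. With I_2 - G = [[6, 6], [10, 10]] (singular, as its determinant is 0) a null vector is b = (1, -1), so ker(I - K) = span{1·u1 + (-1)·u2} = span{(0, 0, 1, 2)}. For the adjoint, (I - K)^* = I - K^T = I - V U^T, and the same argument gives ker((I - K)^*) = {V a : (I_2 - G)^T a = 0}; (I_2 - G)^T = [[6, 10], [6, 10]] has null vector a = (5, -3), so ker((I - K)^*) = span{5·v1 + (-3)·v2} = span{(12, -21, -14, 11)}. (Both kernels are 1-dimensional, matching rank(I - K) = 3.) Therefore (I - K) x = y is solvable iff <y, (12, -21, -14, 11)> = 0, i.e. iff 12y_1 - 21y_2 - 14y_3 + 11y_4 = 0; when solvable the solution set is the line x_p + c·(0, 0, 1, 2), c ∈ C.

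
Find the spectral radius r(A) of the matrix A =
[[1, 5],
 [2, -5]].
r(A) = (4 + sqrt(76))/2 ≈ 6.3589

The eigenvalues of A are the roots of its characteristic polynomial. With M = A (coefficients from the trace and determinant):
  p(λ) = det(λ I - M) = λ^2 + 4λ - 15.
For λ^2 + 4λ - 15 the discriminant is 76. It is nonnegative but not a perfect square, so the roots are real and irrational: λ = (-4 ± sqrt(76))/2 ≈ 2.3589, -6.3589.
Thus the eigenvalues (to 4 decimals) are 2.3589 (modulus 2.3589); -6.3589 (modulus 6.3589). The spectral radius is the largest modulus: r(A) = (4 + sqrt(76))/2 ≈ 6.3589. (Cross-check: r(A) ≤ ||A||_2 ≈ 7.1098; equality holds whenever A is normal, though it can also hold for some non-normal A.)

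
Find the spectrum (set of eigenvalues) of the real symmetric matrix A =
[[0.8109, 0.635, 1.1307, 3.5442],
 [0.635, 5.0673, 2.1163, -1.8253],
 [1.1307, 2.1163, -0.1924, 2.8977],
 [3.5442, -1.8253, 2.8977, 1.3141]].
sigma(A) ≈ {-4, -1, 6} (6 with multiplicity 2)

A is real symmetric, so its spectrum consists of real eigenvalues. Expanding the characteristic polynomial of the displayed matrix gives
  det(λ I - A) = p(λ) = λ^4 + (-7)λ^3 + (-20)λ^2 + (131.9977)λ + (144.0051).
Solving p(λ) = 0 yields eigenvalues ≈ -4, -1, 6, 6. (A is shown rounded to 4 decimals, so these recover the underlying integer eigenvalues to within that precision.)
Verification: the trace of A = 7 equals the sum of eigenvalues 7, and det(A) ≈ 144.0051 matches the eigenvalue product 144.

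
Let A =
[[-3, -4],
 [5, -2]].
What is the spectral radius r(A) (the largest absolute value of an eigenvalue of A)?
r(A) = sqrt(26) ≈ 5.099

The eigenvalues of A are the roots of its characteristic polynomial. With M = A (coefficients from the trace and determinant):
  p(λ) = det(λ I - M) = λ^2 + 5λ + 26.
For λ^2 + 5λ + 26 the discriminant is -79. It is negative, so the roots are the complex-conjugate pair λ = -5/2 ± (sqrt(79)/2) i ≈ -2.5 ± 4.4441i. For a conjugate pair the product of the roots equals the constant term, so |λ|^2 = 26 and |λ| = sqrt(26) ≈ 5.099.
Thus the eigenvalues (to 4 decimals) are -2.5 ± 4.4441i (modulus 5.099). The spectral radius is the largest modulus: r(A) = sqrt(26) ≈ 5.099. (Cross-check: r(A) ≤ ||A||_2 ≈ 5.8549; equality holds whenever A is normal, though it can also hold for some non-normal A.)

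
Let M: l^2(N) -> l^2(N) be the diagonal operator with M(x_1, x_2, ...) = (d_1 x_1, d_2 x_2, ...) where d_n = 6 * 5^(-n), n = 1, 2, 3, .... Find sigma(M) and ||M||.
sigma(M) = {6 * 5^(-n) : n ≥ 1} ∪ {0}; ||M|| = 6/5

A bounded diagonal operator on l^2 with diagonal entries d_n has spectrum equal to the closure of {d_n : n ≥ 1}: every d_n is an eigenvalue (with eigenvector e_n), so {d_n} ⊂ sigma(M); the spectrum is closed, so its closure is too; and for lambda not in the closure, (M - lambda I) has bounded inverse (the diagonal entries 1/(d_n - lambda) are bounded). For our sequence d_n = 6 * 5^(-n), n = 1, 2, 3, ...:
  - {d_n} = {6 * 5^(-n) : n ≥ 1}; the only limit point is 0
  - closure = {6 * 5^(-n) : n ≥ 1} ∪ {0}
For the norm: a diagonal operator has ||M|| = sup_n |d_n|. Here d_n = 6 * 5^(-n) is positive and decreasing, so sup_n |d_n| = d_1 = 6/5. So ||M|| = 6/5.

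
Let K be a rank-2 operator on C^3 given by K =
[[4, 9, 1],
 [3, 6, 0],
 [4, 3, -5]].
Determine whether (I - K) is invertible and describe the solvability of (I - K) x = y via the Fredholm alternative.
(I - K) is invertible (det(I - K) = -61 ≠ 0), so for every y in C^3 the equation (I - K) x = y has a unique solution.

K has rank 2 and factors as K = U V^T = u1 v1^T + u2 v2^T with u1 = (1, 1, 3), v1 = (2, 3, -1), u2 = (-2, -1, 2), v2 = (-1, -3, -1) (multiplying out reproduces the displayed K). The nonzero eigenvalues of U V^T coincide with those of the 2 x 2 matrix G = V^T U = [[v1·u1, v1·u2], [v2·u1, v2·u2]] = [[2, -9], [-7, 3]], and by the Sylvester determinant identity det(I_3 - U V^T) = det(I_2 - V^T U) = det([[-1, 9], [7, -2]]) = (-1)(-2) - (9)(7) = -61. (Direct check: I - K =
[[-3, -9, -1],
 [-3, -5, 0],
 [-4, -3, 6]]
has determinant -61.) The finite-dimensional Fredholm alternative says: either (I - K) is invertible, or ker(I - K) ≠ {0} and then range(I - K) = ker((I - K)^*)^⊥, with dim ker(I - K) = dim ker((I - K)^*). Since det(I - K) ≠ 0, 1 is not an eigenvalue of K and ker(I - K) = {0}, so we are in the first case: for every y there is a unique x = (I - K)^(-1) y. (Explicitly, by the Woodbury identity, (I - U V^T)^(-1) = I + U (I_2 - G)^(-1) V^T.)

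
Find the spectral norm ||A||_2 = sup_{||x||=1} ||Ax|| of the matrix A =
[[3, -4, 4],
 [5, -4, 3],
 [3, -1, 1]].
||A||_2 ≈ 9.88 (= sqrt(largest eigenvalue of A^T A))

||A||_2 = sigma_max(A) = sqrt(lambda_max(A^T A)). Form the symmetric matrix M = A^T A =
[[43, -35, 30],
 [-35, 33, -29],
 [30, -29, 26]].
Its characteristic polynomial (trace, sum of principal 2x2 minors, determinant of M give the coefficients) is
  p(λ) = det(λ I - M) = λ^3 - 102λ^2 + 429λ - 81.
No integer candidate from the rational root theorem (±divisors of 81) is a root, so the roots are irrational. The cubic discriminant is Δ = 1318738833 > 0, so there are three distinct real roots. p(0) = -81 and p(1) = 247 have opposite signs, so a root lies in (0, 1); Newton's method refines it to λ ≈ 0.1981. p(4) = 67 and p(5) = -361 have opposite signs, so a root lies in (4, 5); Newton's method refines it to λ ≈ 4.1883. p(97) = -5513 and p(98) = 3545 have opposite signs, so a root lies in (97, 98); Newton's method refines it to λ ≈ 97.6136. Check (Vieta): the three roots sum to 102, matching tr M = 102.
So the eigenvalues of A^T A are ≈ 0.1981, 4.1883, 97.6136 (all ≥ 0, as they must be for A^T A). The largest is λ_max ≈ 97.6136, hence ||A||_2 = sqrt(λ_max) ≈ 9.88.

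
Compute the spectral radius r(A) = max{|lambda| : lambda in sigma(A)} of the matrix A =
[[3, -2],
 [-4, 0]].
r(A) = (3 + sqrt(41))/2 ≈ 4.7016

The eigenvalues of A are the roots of its characteristic polynomial. With M = A (coefficients from the trace and determinant):
  p(λ) = det(λ I - M) = λ^2 - 3λ - 8.
For λ^2 - 3λ - 8 the discriminant is 41. It is nonnegative but not a perfect square, so the roots are real and irrational: λ = (3 ± sqrt(41))/2 ≈ 4.7016, -1.7016.
Thus the eigenvalues (to 4 decimals) are 4.7016 (modulus 4.7016); -1.7016 (modulus 1.7016). The spectral radius is the largest modulus: r(A) = (3 + sqrt(41))/2 ≈ 4.7016. (Cross-check: r(A) ≤ ||A||_2 ≈ 5.1569; equality holds whenever A is normal, though it can also hold for some non-normal A.)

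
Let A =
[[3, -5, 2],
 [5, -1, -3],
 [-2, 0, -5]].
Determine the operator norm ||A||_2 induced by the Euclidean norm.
||A||_2 ≈ 7.3787 (= sqrt(largest eigenvalue of A^T A))

||A||_2 = sigma_max(A) = sqrt(lambda_max(A^T A)). Form the symmetric matrix M = A^T A =
[[38, -20, 1],
 [-20, 26, -7],
 [1, -7, 38]].
Its characteristic polynomial (trace, sum of principal 2x2 minors, determinant of M give the coefficients) is
  p(λ) = det(λ I - M) = λ^3 - 102λ^2 + 2970λ - 20736.
No integer candidate from the rational root theorem (±divisors of 20736) is a root, so the roots are irrational. The cubic discriminant is Δ = 421758576 > 0, so there are three distinct real roots. p(10) = -236 and p(11) = 923 have opposite signs, so a root lies in (10, 11); Newton's method refines it to λ ≈ 10.1941. p(37) = 169 and p(38) = -292 have opposite signs, so a root lies in (37, 38); Newton's method refines it to λ ≈ 37.3614. p(54) = -324 and p(55) = 439 have opposite signs, so a root lies in (54, 55); Newton's method refines it to λ ≈ 54.4445. Check (Vieta): the three roots sum to 102, matching tr M = 102.
So the eigenvalues of A^T A are ≈ 10.1941, 37.3614, 54.4445 (all ≥ 0, as they must be for A^T A). The largest is λ_max ≈ 54.4445, hence ||A||_2 = sqrt(λ_max) ≈ 7.3787.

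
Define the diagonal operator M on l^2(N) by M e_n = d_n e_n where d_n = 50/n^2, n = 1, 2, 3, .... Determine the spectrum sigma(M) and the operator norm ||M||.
sigma(M) = {50/n^2 : n ≥ 1} ∪ {0}; ||M|| = 50

A bounded diagonal operator on l^2 with diagonal entries d_n has spectrum equal to the closure of {d_n : n ≥ 1}: every d_n is an eigenvalue (with eigenvector e_n), so {d_n} ⊂ sigma(M); the spectrum is closed, so its closure is too; and for lambda not in the closure, (M - lambda I) has bounded inverse (the diagonal entries 1/(d_n - lambda) are bounded). For our sequence d_n = 50/n^2, n = 1, 2, 3, ...:
  - {d_n} = {50/n^2 : n ≥ 1}; the only limit point is 0
  - closure = {50/n^2 : n ≥ 1} ∪ {0}
For the norm: a diagonal operator has ||M|| = sup_n |d_n|. Here d_n = 50/n^2 is positive and decreasing, so sup_n |d_n| = d_1 = 50. So ||M|| = 50.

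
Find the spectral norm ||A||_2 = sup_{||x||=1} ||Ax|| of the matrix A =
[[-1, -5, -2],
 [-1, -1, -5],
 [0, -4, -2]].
||A||_2 ≈ 7.8933 (= sqrt(largest eigenvalue of A^T A))

||A||_2 = sigma_max(A) = sqrt(lambda_max(A^T A)). Form the symmetric matrix M = A^T A =
[[2, 6, 7],
 [6, 42, 23],
 [7, 23, 33]].
Its characteristic polynomial (trace, sum of principal 2x2 minors, determinant of M give the coefficients) is
  p(λ) = det(λ I - M) = λ^3 - 77λ^2 + 922λ - 400.
No integer candidate from the rational root theorem (±divisors of 400) is a root, so the roots are irrational. The cubic discriminant is Δ = 1681422244 > 0, so there are three distinct real roots. p(0) = -400 and p(1) = 446 have opposite signs, so a root lies in (0, 1); Newton's method refines it to λ ≈ 0.4507. p(14) = 160 and p(15) = -520 have opposite signs, so a root lies in (14, 15); Newton's method refines it to λ ≈ 14.2445. p(62) = -896 and p(63) = 2120 have opposite signs, so a root lies in (62, 63); Newton's method refines it to λ ≈ 62.3048. Check (Vieta): the three roots sum to 77, matching tr M = 77.
So the eigenvalues of A^T A are ≈ 0.4507, 14.2445, 62.3048 (all ≥ 0, as they must be for A^T A). The largest is λ_max ≈ 62.3048, hence ||A||_2 = sqrt(λ_max) ≈ 7.8933.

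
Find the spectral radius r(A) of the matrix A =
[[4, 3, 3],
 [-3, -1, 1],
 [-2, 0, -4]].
r(A) ≈ 3.6609

The eigenvalues of A are the roots of its characteristic polynomial. With M = A (coefficients from the trace, the sum of principal 2x2 minors, and det A):
  p(λ) = det(λ I - M) = λ^3 + λ^2 - λ + 32.
No integer candidate from the rational root theorem (±divisors of 32) is a root, so the roots are irrational. The cubic discriminant is Δ = -28347 < 0, so there is one real root and a complex-conjugate pair. p(-4) = -12 and p(-3) = 17 have opposite signs, so a root lies in (-4, -3); Newton's method refines it to λ ≈ -3.6609. Dividing out (λ - (-3.6609)) leaves approximately λ^2 - 2.6609λ + 8.7411. For λ^2 - 2.6609λ + 8.7411 the discriminant is -27.8842. It is negative, so the remaining roots are the complex-conjugate pair λ ≈ 1.3304 ± 2.6403i. Their product equals the constant term, so |λ|^2 ≈ 8.7411 and |λ| ≈ 2.9565.
Thus the eigenvalues (to 4 decimals) are -3.6609 (modulus 3.6609); 1.3304 ± 2.6403i (modulus 2.9565). The spectral radius is the largest modulus: r(A) ≈ 3.6609. (Cross-check: r(A) ≤ ||A||_2 ≈ 7.1565; equality holds whenever A is normal, though it can also hold for some non-normal A.)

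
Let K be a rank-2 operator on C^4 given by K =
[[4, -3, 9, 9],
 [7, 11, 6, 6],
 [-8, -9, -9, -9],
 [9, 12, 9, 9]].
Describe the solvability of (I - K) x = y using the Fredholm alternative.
(I - K) is invertible (det(I - K) = 24 ≠ 0), so for every y in C^4 the equation (I - K) x = y has a unique solution.

K has rank 2 and factors as K = U V^T = u1 v1^T + u2 v2^T with u1 = (-2, 3, -2, 3), v1 = (1, 3, 0, 0), u2 = (-3, -2, 3, -3), v2 = (-2, -1, -3, -3) (multiplying out reproduces the displayed K). The nonzero eigenvalues of U V^T coincide with those of the 2 x 2 matrix G = V^T U = [[v1·u1, v1·u2], [v2·u1, v2·u2]] = [[7, -9], [-2, 8]], and by the Sylvester determinant identity det(I_4 - U V^T) = det(I_2 - V^T U) = det([[-6, 9], [2, -7]]) = (-6)(-7) - (9)(2) = 24. (Direct check: I - K =
[[-3, 3, -9, -9],
 [-7, -10, -6, -6],
 [8, 9, 10, 9],
 [-9, -12, -9, -8]]
has determinant 24.) The finite-dimensional Fredholm alternative says: either (I - K) is invertible, or ker(I - K) ≠ {0} and then range(I - K) = ker((I - K)^*)^⊥, with dim ker(I - K) = dim ker((I - K)^*). Since det(I - K) ≠ 0, 1 is not an eigenvalue of K and ker(I - K) = {0}, so we are in the first case: for every y there is a unique x = (I - K)^(-1) y. (Explicitly, by the Woodbury identity, (I - U V^T)^(-1) = I + U (I_2 - G)^(-1) V^T.)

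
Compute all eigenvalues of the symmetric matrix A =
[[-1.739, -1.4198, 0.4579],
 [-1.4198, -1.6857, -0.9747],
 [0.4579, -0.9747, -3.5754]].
sigma(A) ≈ {-4, -3, 0}

A is real symmetric, so its spectrum consists of real eigenvalues. Expanding the characteristic polynomial of the displayed matrix gives
  det(λ I - A) = p(λ) = λ^3 + (7)λ^2 + (12)λ + (0).
Solving p(λ) = 0 yields eigenvalues ≈ -4, -3, 0. (A is shown rounded to 4 decimals, so these recover the underlying integer eigenvalues to within that precision.)
Verification: the trace of A = -7 equals the sum of eigenvalues -7, and det(A) ≈ -0.0007 matches the eigenvalue product 0.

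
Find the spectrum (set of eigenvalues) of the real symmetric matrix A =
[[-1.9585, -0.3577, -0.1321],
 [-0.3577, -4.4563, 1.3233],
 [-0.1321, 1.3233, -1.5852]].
sigma(A) ≈ {-5, -2, -1}

A is real symmetric, so its spectrum consists of real eigenvalues. Expanding the characteristic polynomial of the displayed matrix gives
  det(λ I - A) = p(λ) = λ^3 + (8)λ^2 + (17)λ + (10).
Solving p(λ) = 0 yields eigenvalues ≈ -5, -2, -1. (A is shown rounded to 4 decimals, so these recover the underlying integer eigenvalues to within that precision.)
Verification: the trace of A = -8 equals the sum of eigenvalues -8, and det(A) ≈ -9.9999 matches the eigenvalue product -10.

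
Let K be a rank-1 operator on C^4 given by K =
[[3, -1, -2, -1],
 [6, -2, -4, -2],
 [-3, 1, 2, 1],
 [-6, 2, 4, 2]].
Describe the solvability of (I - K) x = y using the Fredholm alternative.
(I - K) is invertible (det(I - K) = -4 ≠ 0), so for every y in C^4 the equation (I - K) x = y has a unique solution.

K has rank 1, so it is an outer product K = u v^T: every row of K is a multiple of one row vector. Reading off the entries, u = (-1, -2, 1, 2) and v = (-3, 1, 2, 1) (row i of K equals u_i·v^T). A rank-one matrix u v^T satisfies K u = u (v·u) and kills the (3)-dimensional subspace v^⊥, so its characteristic polynomial is lambda^3 (lambda - v·u) with v·u = tr K = 5. Hence the eigenvalues of I - K are 1 (multiplicity 3) and 1 - (5) = -4, so det(I - K) = -4. (Direct check: I - K =
[[-2, 1, 2, 1],
 [-6, 3, 4, 2],
 [3, -1, -1, -1],
 [6, -2, -4, -1]]
has determinant -4.) The finite-dimensional Fredholm alternative says: either (I - K) is invertible, or ker(I - K) ≠ {0} and then range(I - K) = ker((I - K)^*)^⊥, with dim ker(I - K) = dim ker((I - K)^*). Since det(I - K) ≠ 0, 1 is not an eigenvalue of K and ker(I - K) = {0}, so we are in the first case: for every y there is a unique x = (I - K)^(-1) y. Explicitly, by the Sherman–Morrison formula, (I - u v^T)^(-1) = I + u v^T/(1 - v·u), i.e. (I - K)^(-1) = I + K/(-4).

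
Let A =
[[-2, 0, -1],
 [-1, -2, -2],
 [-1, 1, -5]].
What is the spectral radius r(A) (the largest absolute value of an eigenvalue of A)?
r(A) = (6 + sqrt(8))/2 ≈ 4.4142

The eigenvalues of A are the roots of its characteristic polynomial. With M = A (coefficients from the trace, the sum of principal 2x2 minors, and det A):
  p(λ) = det(λ I - M) = λ^3 + 9λ^2 + 25λ + 21.
By the rational root theorem any rational root is an integer divisor of 21. Testing λ = -3: p(-3) = -27 + 81 - 75 + 21 = 0, so λ = -3 is a root. Dividing out (λ + 3) leaves p(λ) = (λ + 3)(λ^2 + 6λ + 7). For λ^2 + 6λ + 7 the discriminant is 8. It is nonnegative but not a perfect square, so the roots are real and irrational: λ = (-6 ± sqrt(8))/2 ≈ -1.5858, -4.4142.
Thus the eigenvalues (to 4 decimals) are -1.5858 (modulus 1.5858); -4.4142 (modulus 4.4142); -3 (modulus 3). The spectral radius is the largest modulus: r(A) = (6 + sqrt(8))/2 ≈ 4.4142. (Cross-check: r(A) ≤ ||A||_2 ≈ 5.7458; equality holds whenever A is normal, though it can also hold for some non-normal A.)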